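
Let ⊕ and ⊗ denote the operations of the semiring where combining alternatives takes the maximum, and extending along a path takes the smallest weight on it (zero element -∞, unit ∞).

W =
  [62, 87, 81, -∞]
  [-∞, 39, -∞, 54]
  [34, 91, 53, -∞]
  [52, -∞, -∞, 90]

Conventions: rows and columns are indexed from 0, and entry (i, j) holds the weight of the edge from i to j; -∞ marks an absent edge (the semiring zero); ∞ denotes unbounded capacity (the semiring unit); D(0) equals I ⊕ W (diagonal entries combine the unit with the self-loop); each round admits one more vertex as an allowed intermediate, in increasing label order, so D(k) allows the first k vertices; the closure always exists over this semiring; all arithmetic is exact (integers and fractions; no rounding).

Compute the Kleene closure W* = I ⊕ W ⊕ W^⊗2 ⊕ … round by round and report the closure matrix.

D(0):
  [∞, 87, 81, -∞]
  [-∞, ∞, -∞, 54]
  [34, 91, ∞, -∞]
  [52, -∞, -∞, ∞]
D(1):
  [∞, 87, 81, -∞]
  [-∞, ∞, -∞, 54]
  [34, 91, ∞, -∞]
  [52, 52, 52, ∞]
D(2):
  [∞, 87, 81, 54]
  [-∞, ∞, -∞, 54]
  [34, 91, ∞, 54]
  [52, 52, 52, ∞]
D(3):
  [∞, 87, 81, 54]
  [-∞, ∞, -∞, 54]
  [34, 91, ∞, 54]
  [52, 52, 52, ∞]
D(4):
  [∞, 87, 81, 54]
  [52, ∞, 52, 54]
  [52, 91, ∞, 54]
  [52, 52, 52, ∞]
Answer: W* = [[∞, 87, 81, 54], [52, ∞, 52, 54], [52, 91, ∞, 54], [52, 52, 52, ∞]]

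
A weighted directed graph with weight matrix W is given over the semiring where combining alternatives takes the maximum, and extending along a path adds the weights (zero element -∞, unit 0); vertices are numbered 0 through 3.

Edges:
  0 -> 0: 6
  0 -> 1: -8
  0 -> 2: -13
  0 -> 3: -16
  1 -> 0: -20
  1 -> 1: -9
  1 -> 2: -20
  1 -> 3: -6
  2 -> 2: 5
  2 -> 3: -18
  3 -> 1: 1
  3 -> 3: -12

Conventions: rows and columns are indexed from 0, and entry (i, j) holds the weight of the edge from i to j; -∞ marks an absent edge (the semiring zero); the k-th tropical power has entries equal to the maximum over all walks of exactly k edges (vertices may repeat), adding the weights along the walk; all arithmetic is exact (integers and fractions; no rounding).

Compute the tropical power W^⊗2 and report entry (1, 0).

W^⊗2:
  [12, -2, -7, -10]
  [-14, -5, -15, -15]
  [-∞, -17, 10, -13]
  [-19, -8, -19, -5]
Key observation: the optimum is the walk 1->0->0, with weight (-20) + 6 = -14.
Optimal value attained by: walk 1->0->0.
Answer: (W^⊗2)[1][0] = -14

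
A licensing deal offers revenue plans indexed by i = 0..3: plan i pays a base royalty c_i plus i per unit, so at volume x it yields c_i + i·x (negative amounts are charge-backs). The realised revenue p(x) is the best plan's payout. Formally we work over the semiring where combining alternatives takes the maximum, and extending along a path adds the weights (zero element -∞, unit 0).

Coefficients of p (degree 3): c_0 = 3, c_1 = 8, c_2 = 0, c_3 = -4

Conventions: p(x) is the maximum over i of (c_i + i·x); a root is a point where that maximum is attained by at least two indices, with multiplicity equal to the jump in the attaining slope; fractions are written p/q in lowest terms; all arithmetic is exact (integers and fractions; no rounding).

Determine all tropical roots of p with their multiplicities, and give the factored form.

hull edge (i=0, c=3) to (i=1, c=8): slope 5, span 1
hull edge (i=1, c=8) to (i=3, c=-4): slope -6, span 2
Factored form: p(x) = -4 ⊗ (x ⊕ (-5)) ⊗ (x ⊕ 6) ⊗ (x ⊕ 6)
Answer: roots = -5 (mult 1), 6 (mult 2)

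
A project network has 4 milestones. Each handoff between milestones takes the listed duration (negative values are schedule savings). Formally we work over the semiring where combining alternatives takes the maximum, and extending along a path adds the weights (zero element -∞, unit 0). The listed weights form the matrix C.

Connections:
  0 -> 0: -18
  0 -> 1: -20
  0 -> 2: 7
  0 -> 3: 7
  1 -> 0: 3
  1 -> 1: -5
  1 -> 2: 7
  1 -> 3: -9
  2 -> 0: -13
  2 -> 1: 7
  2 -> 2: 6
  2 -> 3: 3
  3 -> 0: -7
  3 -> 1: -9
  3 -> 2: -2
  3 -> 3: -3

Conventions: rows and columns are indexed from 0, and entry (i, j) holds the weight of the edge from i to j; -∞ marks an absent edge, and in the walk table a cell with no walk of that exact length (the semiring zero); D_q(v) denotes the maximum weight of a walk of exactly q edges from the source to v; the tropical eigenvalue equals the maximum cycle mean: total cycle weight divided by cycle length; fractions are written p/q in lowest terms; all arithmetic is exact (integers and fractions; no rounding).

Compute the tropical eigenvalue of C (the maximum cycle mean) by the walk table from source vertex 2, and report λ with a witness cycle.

q=0: [-∞, -∞, 0, -∞]
q=1: [-13, 7, 6, 3]
q=2: [10, 13, 14, 9]
q=3: [16, 21, 20, 17]
q=4: [24, 27, 28, 23]
Optimal cycle mean attained by: cycle 1->2->1, total 7 + 7, length 2.
Answer: λ = 7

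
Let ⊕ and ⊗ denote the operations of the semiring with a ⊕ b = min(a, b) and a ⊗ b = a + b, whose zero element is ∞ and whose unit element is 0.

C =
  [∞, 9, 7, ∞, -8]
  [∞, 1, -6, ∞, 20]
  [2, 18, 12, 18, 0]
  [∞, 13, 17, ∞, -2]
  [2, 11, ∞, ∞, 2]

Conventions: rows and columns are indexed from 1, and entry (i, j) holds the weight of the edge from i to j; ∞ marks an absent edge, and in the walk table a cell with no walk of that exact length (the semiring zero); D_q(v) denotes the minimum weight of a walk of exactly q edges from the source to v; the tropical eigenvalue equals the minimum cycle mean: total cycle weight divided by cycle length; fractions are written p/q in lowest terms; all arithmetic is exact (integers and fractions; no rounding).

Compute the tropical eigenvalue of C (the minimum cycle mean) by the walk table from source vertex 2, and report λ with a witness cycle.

q=0: [∞, 0, ∞, ∞, ∞]
q=1: [∞, 1, -6, ∞, 20]
q=2: [-4, 2, -5, 12, -6]
q=3: [-4, 3, -4, 13, -12]
q=4: [-10, -1, -3, 14, -12]
q=5: [-10, -1, -7, 15, -18]
Optimal cycle mean attained by: cycle 1->5->1, total (-8) + 2, length 2.
Answer: λ = -3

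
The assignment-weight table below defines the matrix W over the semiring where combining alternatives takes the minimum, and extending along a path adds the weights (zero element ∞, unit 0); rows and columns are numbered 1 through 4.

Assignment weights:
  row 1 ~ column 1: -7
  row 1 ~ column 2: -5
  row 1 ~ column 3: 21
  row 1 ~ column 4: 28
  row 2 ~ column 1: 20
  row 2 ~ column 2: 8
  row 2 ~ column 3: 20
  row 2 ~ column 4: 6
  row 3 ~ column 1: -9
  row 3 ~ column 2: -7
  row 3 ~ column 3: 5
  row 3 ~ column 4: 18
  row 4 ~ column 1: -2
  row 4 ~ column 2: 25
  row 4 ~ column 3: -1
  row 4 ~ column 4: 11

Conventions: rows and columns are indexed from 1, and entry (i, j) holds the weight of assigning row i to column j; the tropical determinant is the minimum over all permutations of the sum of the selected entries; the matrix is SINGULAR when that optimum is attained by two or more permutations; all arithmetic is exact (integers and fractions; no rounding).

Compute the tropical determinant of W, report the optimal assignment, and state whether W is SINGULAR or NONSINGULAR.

σ = (1, 2, 3, 4): (-7) + 8 + 5 + 11 = 17
σ = (1, 2, 4, 3): (-7) + 8 + 18 + (-1) = 18
σ = (1, 3, 2, 4): (-7) + 20 + (-7) + 11 = 17
σ = (1, 3, 4, 2): (-7) + 20 + 18 + 25 = 56
σ = (1, 4, 2, 3): (-7) + 6 + (-7) + (-1) = -9
σ = (1, 4, 3, 2): (-7) + 6 + 5 + 25 = 29
σ = (2, 1, 3, 4): (-5) + 20 + 5 + 11 = 31
σ = (2, 1, 4, 3): (-5) + 20 + 18 + (-1) = 32
σ = (2, 3, 1, 4): (-5) + 20 + (-9) + 11 = 17
σ = (2, 3, 4, 1): (-5) + 20 + 18 + (-2) = 31
σ = (2, 4, 1, 3): (-5) + 6 + (-9) + (-1) = -9
σ = (2, 4, 3, 1): (-5) + 6 + 5 + (-2) = 4
σ = (3, 1, 2, 4): 21 + 20 + (-7) + 11 = 45
σ = (3, 1, 4, 2): 21 + 20 + 18 + 25 = 84
σ = (3, 2, 1, 4): 21 + 8 + (-9) + 11 = 31
σ = (3, 2, 4, 1): 21 + 8 + 18 + (-2) = 45
σ = (3, 4, 1, 2): 21 + 6 + (-9) + 25 = 43
σ = (3, 4, 2, 1): 21 + 6 + (-7) + (-2) = 18
σ = (4, 1, 2, 3): 28 + 20 + (-7) + (-1) = 40
σ = (4, 1, 3, 2): 28 + 20 + 5 + 25 = 78
σ = (4, 2, 1, 3): 28 + 8 + (-9) + (-1) = 26
σ = (4, 2, 3, 1): 28 + 8 + 5 + (-2) = 39
σ = (4, 3, 1, 2): 28 + 20 + (-9) + 25 = 64
σ = (4, 3, 2, 1): 28 + 20 + (-7) + (-2) = 39
Optimal value attained by: σ = (1, 4, 2, 3).
Answer: det⊕(W) = -9; verdict: SINGULAR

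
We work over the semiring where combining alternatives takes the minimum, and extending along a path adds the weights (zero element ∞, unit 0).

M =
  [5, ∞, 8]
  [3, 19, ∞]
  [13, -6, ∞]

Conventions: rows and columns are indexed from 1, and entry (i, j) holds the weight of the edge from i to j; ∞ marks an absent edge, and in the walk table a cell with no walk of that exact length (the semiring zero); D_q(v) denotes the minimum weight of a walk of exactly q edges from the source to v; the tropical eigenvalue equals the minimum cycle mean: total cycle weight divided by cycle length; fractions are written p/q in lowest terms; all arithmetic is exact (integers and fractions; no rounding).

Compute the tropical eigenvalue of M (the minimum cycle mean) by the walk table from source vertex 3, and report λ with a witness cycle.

q=0: [∞, ∞, 0]
q=1: [13, -6, ∞]
q=2: [-3, 13, 21]
q=3: [2, 15, 5]
Optimal cycle mean attained by: cycle 1->3->2->1, total 8 + (-6) + 3, length 3.
Answer: λ = 5/3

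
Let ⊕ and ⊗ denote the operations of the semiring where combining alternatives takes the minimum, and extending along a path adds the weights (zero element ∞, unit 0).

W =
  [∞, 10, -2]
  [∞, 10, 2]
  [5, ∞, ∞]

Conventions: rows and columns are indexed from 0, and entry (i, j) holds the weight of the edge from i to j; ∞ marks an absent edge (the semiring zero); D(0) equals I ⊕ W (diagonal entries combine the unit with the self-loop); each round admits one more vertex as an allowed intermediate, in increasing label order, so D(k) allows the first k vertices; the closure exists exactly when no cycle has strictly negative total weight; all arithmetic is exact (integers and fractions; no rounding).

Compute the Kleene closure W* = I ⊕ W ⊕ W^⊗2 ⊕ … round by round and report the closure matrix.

D(0):
  [0, 10, -2]
  [∞, 0, 2]
  [5, ∞, 0]
D(1):
  [0, 10, -2]
  [∞, 0, 2]
  [5, 15, 0]
D(2):
  [0, 10, -2]
  [∞, 0, 2]
  [5, 15, 0]
D(3):
  [0, 10, -2]
  [7, 0, 2]
  [5, 15, 0]
Answer: W* = [[0, 10, -2], [7, 0, 2], [5, 15, 0]]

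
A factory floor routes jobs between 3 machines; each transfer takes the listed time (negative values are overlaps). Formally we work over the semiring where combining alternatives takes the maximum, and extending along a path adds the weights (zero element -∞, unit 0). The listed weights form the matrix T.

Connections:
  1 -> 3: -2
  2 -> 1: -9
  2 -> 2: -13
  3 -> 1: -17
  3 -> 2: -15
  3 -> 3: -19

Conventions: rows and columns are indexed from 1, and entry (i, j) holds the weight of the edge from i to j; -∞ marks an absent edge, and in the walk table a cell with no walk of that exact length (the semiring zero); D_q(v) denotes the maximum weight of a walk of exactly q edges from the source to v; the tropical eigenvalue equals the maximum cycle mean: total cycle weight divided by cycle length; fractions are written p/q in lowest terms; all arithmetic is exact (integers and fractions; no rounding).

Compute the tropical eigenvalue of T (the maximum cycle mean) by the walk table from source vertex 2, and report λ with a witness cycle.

q=0: [-∞, 0, -∞]
q=1: [-9, -13, -∞]
q=2: [-22, -26, -11]
q=3: [-28, -26, -24]
Optimal cycle mean attained by: cycle 1->3->2->1, total (-2) + (-15) + (-9), length 3.
Answer: λ = -26/3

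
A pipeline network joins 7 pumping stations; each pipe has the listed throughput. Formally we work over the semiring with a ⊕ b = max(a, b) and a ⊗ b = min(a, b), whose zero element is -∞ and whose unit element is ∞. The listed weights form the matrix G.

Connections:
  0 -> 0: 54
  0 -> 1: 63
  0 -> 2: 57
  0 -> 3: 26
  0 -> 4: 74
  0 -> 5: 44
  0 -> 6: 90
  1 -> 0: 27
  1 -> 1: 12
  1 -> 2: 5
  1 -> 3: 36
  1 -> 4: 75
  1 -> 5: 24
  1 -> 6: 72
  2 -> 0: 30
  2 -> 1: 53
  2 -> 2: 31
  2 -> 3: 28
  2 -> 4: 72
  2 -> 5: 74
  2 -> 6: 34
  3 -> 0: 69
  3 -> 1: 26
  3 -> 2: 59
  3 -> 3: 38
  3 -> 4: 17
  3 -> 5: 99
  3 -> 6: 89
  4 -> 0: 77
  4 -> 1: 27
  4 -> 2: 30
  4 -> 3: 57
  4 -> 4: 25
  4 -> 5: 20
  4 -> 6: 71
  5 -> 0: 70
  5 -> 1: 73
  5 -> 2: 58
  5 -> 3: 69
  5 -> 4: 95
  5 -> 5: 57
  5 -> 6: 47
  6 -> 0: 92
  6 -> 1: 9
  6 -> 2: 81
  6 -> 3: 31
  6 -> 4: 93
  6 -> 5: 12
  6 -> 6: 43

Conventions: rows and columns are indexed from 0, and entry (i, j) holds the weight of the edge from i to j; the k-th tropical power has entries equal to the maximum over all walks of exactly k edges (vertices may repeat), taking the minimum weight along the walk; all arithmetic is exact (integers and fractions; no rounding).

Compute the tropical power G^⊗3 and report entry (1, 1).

G^⊗2:
  [90, 54, 81, 57, 90, 57, 71]
  [75, 27, 72, 57, 72, 36, 71]
  [72, 73, 58, 69, 74, 57, 71]
  [89, 73, 81, 69, 95, 59, 69]
  [71, 63, 71, 38, 74, 57, 77]
  [77, 63, 59, 57, 73, 69, 72]
  [77, 63, 57, 57, 74, 74, 90]
G^⊗3:
  [77, 63, 71, 57, 74, 74, 90]
  [72, 63, 71, 57, 74, 72, 75]
  [74, 63, 71, 57, 73, 69, 72]
  [77, 63, 69, 59, 74, 74, 89]
  [77, 63, 77, 57, 77, 71, 71]
  [73, 69, 72, 69, 74, 59, 77]
  [90, 73, 81, 69, 90, 57, 77]
Key observation: the optimum is the walk 1->4->0->1, with weight 75 min 77 min 63 = 63.
Optimal value attained by: walk 1->4->0->1.
Answer: (G^⊗3)[1][1] = 63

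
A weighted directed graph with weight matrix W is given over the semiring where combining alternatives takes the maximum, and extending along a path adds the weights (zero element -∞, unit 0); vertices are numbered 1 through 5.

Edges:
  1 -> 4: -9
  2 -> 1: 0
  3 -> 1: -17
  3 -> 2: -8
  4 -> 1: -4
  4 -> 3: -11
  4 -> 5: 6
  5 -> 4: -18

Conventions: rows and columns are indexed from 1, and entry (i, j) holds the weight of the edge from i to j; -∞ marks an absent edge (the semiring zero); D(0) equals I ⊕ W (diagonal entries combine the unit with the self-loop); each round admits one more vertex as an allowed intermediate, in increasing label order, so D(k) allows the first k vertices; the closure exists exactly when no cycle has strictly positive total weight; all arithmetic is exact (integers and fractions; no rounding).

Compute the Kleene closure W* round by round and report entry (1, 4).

D(0):
  [0, -∞, -∞, -9, -∞]
  [0, 0, -∞, -∞, -∞]
  [-17, -8, 0, -∞, -∞]
  [-4, -∞, -11, 0, 6]
  [-∞, -∞, -∞, -18, 0]
D(1):
  [0, -∞, -∞, -9, -∞]
  [0, 0, -∞, -9, -∞]
  [-17, -8, 0, -26, -∞]
  [-4, -∞, -11, 0, 6]
  [-∞, -∞, -∞, -18, 0]
D(2):
  [0, -∞, -∞, -9, -∞]
  [0, 0, -∞, -9, -∞]
  [-8, -8, 0, -17, -∞]
  [-4, -∞, -11, 0, 6]
  [-∞, -∞, -∞, -18, 0]
D(3):
  [0, -∞, -∞, -9, -∞]
  [0, 0, -∞, -9, -∞]
  [-8, -8, 0, -17, -∞]
  [-4, -19, -11, 0, 6]
  [-∞, -∞, -∞, -18, 0]
D(4):
  [0, -28, -20, -9, -3]
  [0, 0, -20, -9, -3]
  [-8, -8, 0, -17, -11]
  [-4, -19, -11, 0, 6]
  [-22, -37, -29, -18, 0]
D(5):
  [0, -28, -20, -9, -3]
  [0, 0, -20, -9, -3]
  [-8, -8, 0, -17, -11]
  [-4, -19, -11, 0, 6]
  [-22, -37, -29, -18, 0]
Answer: W*[1][4] = -9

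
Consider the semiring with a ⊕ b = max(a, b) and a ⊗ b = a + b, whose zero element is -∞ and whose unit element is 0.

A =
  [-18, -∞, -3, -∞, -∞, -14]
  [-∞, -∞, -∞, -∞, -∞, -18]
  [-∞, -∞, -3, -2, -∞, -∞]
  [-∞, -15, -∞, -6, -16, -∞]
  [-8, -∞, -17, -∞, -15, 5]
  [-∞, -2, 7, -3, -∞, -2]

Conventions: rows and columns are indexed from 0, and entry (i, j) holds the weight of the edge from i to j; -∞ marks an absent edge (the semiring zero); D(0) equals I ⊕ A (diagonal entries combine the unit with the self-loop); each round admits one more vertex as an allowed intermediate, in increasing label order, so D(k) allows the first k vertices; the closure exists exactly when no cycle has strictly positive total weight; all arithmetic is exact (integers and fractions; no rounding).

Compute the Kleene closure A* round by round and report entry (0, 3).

D(0):
  [0, -∞, -3, -∞, -∞, -14]
  [-∞, 0, -∞, -∞, -∞, -18]
  [-∞, -∞, 0, -2, -∞, -∞]
  [-∞, -15, -∞, 0, -16, -∞]
  [-8, -∞, -17, -∞, 0, 5]
  [-∞, -2, 7, -3, -∞, 0]
D(1):
  [0, -∞, -3, -∞, -∞, -14]
  [-∞, 0, -∞, -∞, -∞, -18]
  [-∞, -∞, 0, -2, -∞, -∞]
  [-∞, -15, -∞, 0, -16, -∞]
  [-8, -∞, -11, -∞, 0, 5]
  [-∞, -2, 7, -3, -∞, 0]
D(2):
  [0, -∞, -3, -∞, -∞, -14]
  [-∞, 0, -∞, -∞, -∞, -18]
  [-∞, -∞, 0, -2, -∞, -∞]
  [-∞, -15, -∞, 0, -16, -33]
  [-8, -∞, -11, -∞, 0, 5]
  [-∞, -2, 7, -3, -∞, 0]
D(3):
  [0, -∞, -3, -5, -∞, -14]
  [-∞, 0, -∞, -∞, -∞, -18]
  [-∞, -∞, 0, -2, -∞, -∞]
  [-∞, -15, -∞, 0, -16, -33]
  [-8, -∞, -11, -13, 0, 5]
  [-∞, -2, 7, 5, -∞, 0]
D(4):
  [0, -20, -3, -5, -21, -14]
  [-∞, 0, -∞, -∞, -∞, -18]
  [-∞, -17, 0, -2, -18, -35]
  [-∞, -15, -∞, 0, -16, -33]
  [-8, -28, -11, -13, 0, 5]
  [-∞, -2, 7, 5, -11, 0]
D(5):
  [0, -20, -3, -5, -21, -14]
  [-∞, 0, -∞, -∞, -∞, -18]
  [-26, -17, 0, -2, -18, -13]
  [-24, -15, -27, 0, -16, -11]
  [-8, -28, -11, -13, 0, 5]
  [-19, -2, 7, 5, -11, 0]
D(6):
  [0, -16, -3, -5, -21, -14]
  [-37, 0, -11, -13, -29, -18]
  [-26, -15, 0, -2, -18, -13]
  [-24, -13, -4, 0, -16, -11]
  [-8, 3, 12, 10, 0, 5]
  [-19, -2, 7, 5, -11, 0]
Answer: A*[0][3] = -5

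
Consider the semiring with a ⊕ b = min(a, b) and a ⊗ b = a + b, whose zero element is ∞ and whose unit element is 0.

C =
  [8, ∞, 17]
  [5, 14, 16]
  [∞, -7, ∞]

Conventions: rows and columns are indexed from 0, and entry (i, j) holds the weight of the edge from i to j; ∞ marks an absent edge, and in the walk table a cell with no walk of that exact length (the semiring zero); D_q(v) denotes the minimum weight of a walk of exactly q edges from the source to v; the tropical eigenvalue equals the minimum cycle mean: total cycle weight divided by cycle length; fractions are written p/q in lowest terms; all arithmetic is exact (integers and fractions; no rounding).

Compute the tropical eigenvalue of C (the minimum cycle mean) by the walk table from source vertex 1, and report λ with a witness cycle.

q=0: [∞, 0, ∞]
q=1: [5, 14, 16]
q=2: [13, 9, 22]
q=3: [14, 15, 25]
Optimal cycle mean attained by: cycle 1->2->1, total 16 + (-7), length 2.
Answer: λ = 9/2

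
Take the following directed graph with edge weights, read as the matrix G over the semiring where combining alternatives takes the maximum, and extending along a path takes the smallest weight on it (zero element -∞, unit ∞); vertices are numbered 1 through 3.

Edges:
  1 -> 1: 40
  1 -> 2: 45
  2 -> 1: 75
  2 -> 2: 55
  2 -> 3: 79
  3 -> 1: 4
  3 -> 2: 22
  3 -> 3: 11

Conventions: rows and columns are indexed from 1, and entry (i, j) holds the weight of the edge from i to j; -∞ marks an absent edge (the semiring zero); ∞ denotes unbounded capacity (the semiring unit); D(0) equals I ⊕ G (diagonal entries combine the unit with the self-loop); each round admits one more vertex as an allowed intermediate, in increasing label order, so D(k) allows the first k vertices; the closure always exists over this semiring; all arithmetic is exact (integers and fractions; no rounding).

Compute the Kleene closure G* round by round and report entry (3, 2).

D(0):
  [∞, 45, -∞]
  [75, ∞, 79]
  [4, 22, ∞]
D(1):
  [∞, 45, -∞]
  [75, ∞, 79]
  [4, 22, ∞]
D(2):
  [∞, 45, 45]
  [75, ∞, 79]
  [22, 22, ∞]
D(3):
  [∞, 45, 45]
  [75, ∞, 79]
  [22, 22, ∞]
Answer: G*[3][2] = 22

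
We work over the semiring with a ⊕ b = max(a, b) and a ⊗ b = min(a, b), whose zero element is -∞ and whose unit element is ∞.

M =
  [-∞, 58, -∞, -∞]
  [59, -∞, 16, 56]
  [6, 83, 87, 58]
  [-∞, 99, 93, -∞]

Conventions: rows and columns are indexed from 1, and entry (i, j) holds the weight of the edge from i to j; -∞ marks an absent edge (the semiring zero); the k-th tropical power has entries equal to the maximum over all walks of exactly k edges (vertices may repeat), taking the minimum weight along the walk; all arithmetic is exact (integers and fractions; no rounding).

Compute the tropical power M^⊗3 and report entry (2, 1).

M^⊗2:
  [58, -∞, 16, 56]
  [6, 58, 56, 16]
  [59, 83, 87, 58]
  [59, 83, 87, 58]
M^⊗3:
  [6, 58, 56, 16]
  [58, 56, 56, 56]
  [59, 83, 87, 58]
  [59, 83, 87, 58]
Key observation: the optimum is the walk 2->1->2->1, with weight 59 min 58 min 59 = 58.
Optimal value attained by: walk 2->1->2->1.
Answer: (M^⊗3)[2][1] = 58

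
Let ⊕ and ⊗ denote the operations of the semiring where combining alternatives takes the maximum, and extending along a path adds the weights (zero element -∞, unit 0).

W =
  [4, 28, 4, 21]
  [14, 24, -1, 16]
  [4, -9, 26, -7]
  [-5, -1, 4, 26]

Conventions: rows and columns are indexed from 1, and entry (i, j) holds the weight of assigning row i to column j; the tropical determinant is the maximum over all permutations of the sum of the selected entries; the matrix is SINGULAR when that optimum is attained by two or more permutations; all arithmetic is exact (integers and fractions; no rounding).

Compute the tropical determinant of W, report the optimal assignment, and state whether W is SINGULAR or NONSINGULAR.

σ = (1, 2, 3, 4): 4 + 24 + 26 + 26 = 80
σ = (1, 2, 4, 3): 4 + 24 + (-7) + 4 = 25
σ = (1, 3, 2, 4): 4 + (-1) + (-9) + 26 = 20
σ = (1, 3, 4, 2): 4 + (-1) + (-7) + (-1) = -5
σ = (1, 4, 2, 3): 4 + 16 + (-9) + 4 = 15
σ = (1, 4, 3, 2): 4 + 16 + 26 + (-1) = 45
σ = (2, 1, 3, 4): 28 + 14 + 26 + 26 = 94
σ = (2, 1, 4, 3): 28 + 14 + (-7) + 4 = 39
σ = (2, 3, 1, 4): 28 + (-1) + 4 + 26 = 57
σ = (2, 3, 4, 1): 28 + (-1) + (-7) + (-5) = 15
σ = (2, 4, 1, 3): 28 + 16 + 4 + 4 = 52
σ = (2, 4, 3, 1): 28 + 16 + 26 + (-5) = 65
σ = (3, 1, 2, 4): 4 + 14 + (-9) + 26 = 35
σ = (3, 1, 4, 2): 4 + 14 + (-7) + (-1) = 10
σ = (3, 2, 1, 4): 4 + 24 + 4 + 26 = 58
σ = (3, 2, 4, 1): 4 + 24 + (-7) + (-5) = 16
σ = (3, 4, 1, 2): 4 + 16 + 4 + (-1) = 23
σ = (3, 4, 2, 1): 4 + 16 + (-9) + (-5) = 6
σ = (4, 1, 2, 3): 21 + 14 + (-9) + 4 = 30
σ = (4, 1, 3, 2): 21 + 14 + 26 + (-1) = 60
σ = (4, 2, 1, 3): 21 + 24 + 4 + 4 = 53
σ = (4, 2, 3, 1): 21 + 24 + 26 + (-5) = 66
σ = (4, 3, 1, 2): 21 + (-1) + 4 + (-1) = 23
σ = (4, 3, 2, 1): 21 + (-1) + (-9) + (-5) = 6
Optimal value attained by: σ = (2, 1, 3, 4).
Answer: det⊕(W) = 94; verdict: NONSINGULAR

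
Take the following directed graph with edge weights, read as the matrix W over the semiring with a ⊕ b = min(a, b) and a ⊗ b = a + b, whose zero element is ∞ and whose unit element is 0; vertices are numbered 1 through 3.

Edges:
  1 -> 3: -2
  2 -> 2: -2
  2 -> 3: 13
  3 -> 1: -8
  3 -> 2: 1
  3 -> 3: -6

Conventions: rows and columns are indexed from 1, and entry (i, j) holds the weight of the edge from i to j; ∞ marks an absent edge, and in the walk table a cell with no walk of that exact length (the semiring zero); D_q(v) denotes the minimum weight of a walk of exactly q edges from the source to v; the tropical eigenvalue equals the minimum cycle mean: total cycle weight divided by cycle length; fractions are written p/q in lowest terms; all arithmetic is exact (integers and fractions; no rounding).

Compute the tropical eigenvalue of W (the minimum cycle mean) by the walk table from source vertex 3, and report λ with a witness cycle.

q=0: [∞, ∞, 0]
q=1: [-8, 1, -6]
q=2: [-14, -5, -12]
q=3: [-20, -11, -18]
Optimal cycle mean attained by: cycle 3->3, total (-6), length 1.
Answer: λ = -6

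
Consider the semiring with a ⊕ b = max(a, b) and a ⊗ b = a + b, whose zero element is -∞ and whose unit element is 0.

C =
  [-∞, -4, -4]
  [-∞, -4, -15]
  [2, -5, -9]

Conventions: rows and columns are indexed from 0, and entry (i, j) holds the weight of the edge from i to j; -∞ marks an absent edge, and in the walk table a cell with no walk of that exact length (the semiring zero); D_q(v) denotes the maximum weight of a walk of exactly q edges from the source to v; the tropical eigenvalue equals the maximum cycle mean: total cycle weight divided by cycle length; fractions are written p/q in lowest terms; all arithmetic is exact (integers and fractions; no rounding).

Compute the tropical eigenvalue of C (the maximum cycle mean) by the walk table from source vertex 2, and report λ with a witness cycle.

q=0: [-∞, -∞, 0]
q=1: [2, -5, -9]
q=2: [-7, -2, -2]
q=3: [0, -6, -11]
Optimal cycle mean attained by: cycle 0->2->0, total (-4) + 2, length 2.
Answer: λ = -1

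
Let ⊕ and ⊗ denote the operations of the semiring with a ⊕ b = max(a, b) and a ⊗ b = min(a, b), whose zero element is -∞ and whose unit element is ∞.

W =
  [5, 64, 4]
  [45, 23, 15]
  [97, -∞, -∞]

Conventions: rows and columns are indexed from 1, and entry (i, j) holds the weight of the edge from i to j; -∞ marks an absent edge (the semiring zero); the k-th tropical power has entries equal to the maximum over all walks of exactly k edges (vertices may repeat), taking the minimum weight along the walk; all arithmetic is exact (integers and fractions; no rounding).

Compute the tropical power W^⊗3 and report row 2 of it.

W^⊗2:
  [45, 23, 15]
  [23, 45, 15]
  [5, 64, 4]
W^⊗3:
  [23, 45, 15]
  [45, 23, 15]
  [45, 23, 15]
Answer: row 2 of W^⊗3 = [45, 23, 15]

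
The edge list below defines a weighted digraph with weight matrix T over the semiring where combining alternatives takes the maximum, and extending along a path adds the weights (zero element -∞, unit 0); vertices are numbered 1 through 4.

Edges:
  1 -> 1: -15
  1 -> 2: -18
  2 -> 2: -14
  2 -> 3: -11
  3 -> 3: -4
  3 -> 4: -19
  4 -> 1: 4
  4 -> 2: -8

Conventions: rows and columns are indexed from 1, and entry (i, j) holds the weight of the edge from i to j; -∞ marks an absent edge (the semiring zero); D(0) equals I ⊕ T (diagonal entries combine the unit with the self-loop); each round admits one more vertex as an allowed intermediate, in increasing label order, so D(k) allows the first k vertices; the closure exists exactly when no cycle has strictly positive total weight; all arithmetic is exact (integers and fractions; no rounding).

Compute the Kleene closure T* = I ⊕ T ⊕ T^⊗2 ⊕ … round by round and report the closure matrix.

D(0):
  [0, -18, -∞, -∞]
  [-∞, 0, -11, -∞]
  [-∞, -∞, 0, -19]
  [4, -8, -∞, 0]
D(1):
  [0, -18, -∞, -∞]
  [-∞, 0, -11, -∞]
  [-∞, -∞, 0, -19]
  [4, -8, -∞, 0]
D(2):
  [0, -18, -29, -∞]
  [-∞, 0, -11, -∞]
  [-∞, -∞, 0, -19]
  [4, -8, -19, 0]
D(3):
  [0, -18, -29, -48]
  [-∞, 0, -11, -30]
  [-∞, -∞, 0, -19]
  [4, -8, -19, 0]
D(4):
  [0, -18, -29, -48]
  [-26, 0, -11, -30]
  [-15, -27, 0, -19]
  [4, -8, -19, 0]
Answer: T* = [[0, -18, -29, -48], [-26, 0, -11, -30], [-15, -27, 0, -19], [4, -8, -19, 0]]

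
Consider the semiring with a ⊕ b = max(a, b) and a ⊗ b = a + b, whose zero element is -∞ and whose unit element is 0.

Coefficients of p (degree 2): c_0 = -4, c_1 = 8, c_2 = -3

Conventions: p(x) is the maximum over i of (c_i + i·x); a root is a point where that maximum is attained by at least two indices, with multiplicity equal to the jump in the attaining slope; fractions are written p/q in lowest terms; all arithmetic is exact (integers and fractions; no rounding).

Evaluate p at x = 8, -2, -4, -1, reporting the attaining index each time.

p(8) = max(-4+0·8=-4, 8+1·8=16, -3+2·8=13) = 16 (attained by i=1)
p(-2) = max(-4+0·(-2)=-4, 8+1·(-2)=6, -3+2·(-2)=-7) = 6 (attained by i=1)
p(-4) = max(-4+0·(-4)=-4, 8+1·(-4)=4, -3+2·(-4)=-11) = 4 (attained by i=1)
p(-1) = max(-4+0·(-1)=-4, 8+1·(-1)=7, -3+2·(-1)=-5) = 7 (attained by i=1)
Answer: p(8) = 16; p(-2) = 6; p(-4) = 4; p(-1) = 7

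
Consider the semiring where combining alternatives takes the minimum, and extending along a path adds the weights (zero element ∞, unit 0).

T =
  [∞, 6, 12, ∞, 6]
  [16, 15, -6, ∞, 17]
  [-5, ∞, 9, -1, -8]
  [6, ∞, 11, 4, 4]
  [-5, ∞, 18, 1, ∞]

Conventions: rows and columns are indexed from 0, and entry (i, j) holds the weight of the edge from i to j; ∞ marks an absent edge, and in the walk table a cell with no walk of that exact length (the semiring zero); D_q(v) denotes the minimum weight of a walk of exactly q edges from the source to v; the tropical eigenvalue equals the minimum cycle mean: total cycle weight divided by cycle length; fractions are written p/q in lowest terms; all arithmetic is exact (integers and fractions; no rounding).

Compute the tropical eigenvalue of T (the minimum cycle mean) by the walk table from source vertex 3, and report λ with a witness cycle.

q=0: [∞, ∞, ∞, 0, ∞]
q=1: [6, ∞, 11, 4, 4]
q=2: [-1, 12, 15, 5, 3]
q=3: [-2, 5, 6, 4, 5]
q=4: [0, 4, -1, 5, -2]
q=5: [-7, 6, -2, -2, -9]
Optimal cycle mean attained by: cycle 0->1->2->4->0, total 6 + (-6) + (-8) + (-5), length 4.
Answer: λ = -13/4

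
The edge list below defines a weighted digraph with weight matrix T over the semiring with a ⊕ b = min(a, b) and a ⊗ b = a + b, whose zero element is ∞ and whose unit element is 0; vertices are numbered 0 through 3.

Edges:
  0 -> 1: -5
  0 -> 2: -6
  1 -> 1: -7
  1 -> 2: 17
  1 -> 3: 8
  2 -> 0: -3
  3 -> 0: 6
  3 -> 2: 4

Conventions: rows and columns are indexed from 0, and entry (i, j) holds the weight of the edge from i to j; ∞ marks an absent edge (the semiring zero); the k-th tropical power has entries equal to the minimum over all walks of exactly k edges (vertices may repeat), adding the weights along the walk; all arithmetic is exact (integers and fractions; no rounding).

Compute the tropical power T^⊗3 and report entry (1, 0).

T^⊗2:
  [-9, -12, 12, 3]
  [14, -14, 10, 1]
  [∞, -8, -9, ∞]
  [1, 1, 0, ∞]
T^⊗3:
  [9, -19, -15, -4]
  [7, -21, 3, -6]
  [-12, -15, 9, 0]
  [-3, -6, -5, 9]
Key observation: the optimum is the walk 1->1->2->0, with weight (-7) + 17 + (-3) = 7.
Optimal value attained by: walk 1->1->2->0.
Answer: (T^⊗3)[1][0] = 7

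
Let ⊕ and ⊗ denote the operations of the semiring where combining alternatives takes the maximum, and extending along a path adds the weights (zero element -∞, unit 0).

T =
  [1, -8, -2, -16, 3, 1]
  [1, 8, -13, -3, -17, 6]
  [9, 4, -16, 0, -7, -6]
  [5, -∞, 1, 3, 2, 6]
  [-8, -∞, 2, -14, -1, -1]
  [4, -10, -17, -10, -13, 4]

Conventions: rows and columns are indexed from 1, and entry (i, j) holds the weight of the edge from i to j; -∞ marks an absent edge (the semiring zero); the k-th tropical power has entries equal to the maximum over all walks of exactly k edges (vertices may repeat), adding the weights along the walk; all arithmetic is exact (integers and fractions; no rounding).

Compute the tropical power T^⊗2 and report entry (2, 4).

T^⊗2:
  [7, 2, 5, -2, 4, 5]
  [10, 16, -1, 5, 4, 14]
  [10, 12, 7, 3, 12, 10]
  [10, 5, 4, 6, 8, 10]
  [11, 6, 1, 2, -2, 3]
  [8, -2, 2, -6, 7, 8]
Key observation: the optimum is the walk 2->2->4, with weight 8 + (-3) = 5.
Optimal value attained by: walk 2->2->4.
Answer: (T^⊗2)[2][4] = 5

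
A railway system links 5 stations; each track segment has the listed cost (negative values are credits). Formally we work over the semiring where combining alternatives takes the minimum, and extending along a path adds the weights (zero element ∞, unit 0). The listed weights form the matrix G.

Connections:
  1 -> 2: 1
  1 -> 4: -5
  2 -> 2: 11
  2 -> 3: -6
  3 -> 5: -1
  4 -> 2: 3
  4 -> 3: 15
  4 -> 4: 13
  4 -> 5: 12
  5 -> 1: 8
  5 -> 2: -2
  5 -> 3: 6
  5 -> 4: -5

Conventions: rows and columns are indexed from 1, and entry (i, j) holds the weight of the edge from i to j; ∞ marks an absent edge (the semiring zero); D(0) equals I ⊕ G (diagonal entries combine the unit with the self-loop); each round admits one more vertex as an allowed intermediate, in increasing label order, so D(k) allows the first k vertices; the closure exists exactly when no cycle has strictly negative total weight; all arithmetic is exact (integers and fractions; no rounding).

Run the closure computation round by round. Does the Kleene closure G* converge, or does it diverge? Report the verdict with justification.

D(0):
  [0, 1, ∞, -5, ∞]
  [∞, 0, -6, ∞, ∞]
  [∞, ∞, 0, ∞, -1]
  [∞, 3, 15, 0, 12]
  [8, -2, 6, -5, 0]
D(1):
  [0, 1, ∞, -5, ∞]
  [∞, 0, -6, ∞, ∞]
  [∞, ∞, 0, ∞, -1]
  [∞, 3, 15, 0, 12]
  [8, -2, 6, -5, 0]
D(2):
  [0, 1, -5, -5, ∞]
  [∞, 0, -6, ∞, ∞]
  [∞, ∞, 0, ∞, -1]
  [∞, 3, -3, 0, 12]
  [8, -2, -8, -5, 0]
Detection: at round 3, diagonal entry (5, 5) turns strictly negative.
Key observation: the cycle 5->2->3->5 has total weight (-2) + (-6) + (-1), which is strictly negative.
Answer: DIVERGES — negative cycle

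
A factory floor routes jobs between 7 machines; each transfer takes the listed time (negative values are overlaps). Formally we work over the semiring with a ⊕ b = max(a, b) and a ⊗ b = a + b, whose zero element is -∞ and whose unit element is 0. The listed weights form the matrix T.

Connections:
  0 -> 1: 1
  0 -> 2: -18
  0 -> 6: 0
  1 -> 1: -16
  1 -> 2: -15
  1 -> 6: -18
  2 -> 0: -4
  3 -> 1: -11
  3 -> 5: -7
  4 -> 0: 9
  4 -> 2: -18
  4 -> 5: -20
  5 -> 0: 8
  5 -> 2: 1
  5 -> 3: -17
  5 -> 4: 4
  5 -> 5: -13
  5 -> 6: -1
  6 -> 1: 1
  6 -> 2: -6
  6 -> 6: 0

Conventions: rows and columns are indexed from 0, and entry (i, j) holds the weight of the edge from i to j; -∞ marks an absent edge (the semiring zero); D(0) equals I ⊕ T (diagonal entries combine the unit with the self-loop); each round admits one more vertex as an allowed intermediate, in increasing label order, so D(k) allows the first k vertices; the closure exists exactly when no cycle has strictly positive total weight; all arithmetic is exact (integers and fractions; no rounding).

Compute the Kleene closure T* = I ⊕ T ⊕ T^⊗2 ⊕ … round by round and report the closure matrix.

D(0):
  [0, 1, -18, -∞, -∞, -∞, 0]
  [-∞, 0, -15, -∞, -∞, -∞, -18]
  [-4, -∞, 0, -∞, -∞, -∞, -∞]
  [-∞, -11, -∞, 0, -∞, -7, -∞]
  [9, -∞, -18, -∞, 0, -20, -∞]
  [8, -∞, 1, -17, 4, 0, -1]
  [-∞, 1, -6, -∞, -∞, -∞, 0]
D(1):
  [0, 1, -18, -∞, -∞, -∞, 0]
  [-∞, 0, -15, -∞, -∞, -∞, -18]
  [-4, -3, 0, -∞, -∞, -∞, -4]
  [-∞, -11, -∞, 0, -∞, -7, -∞]
  [9, 10, -9, -∞, 0, -20, 9]
  [8, 9, 1, -17, 4, 0, 8]
  [-∞, 1, -6, -∞, -∞, -∞, 0]
D(2):
  [0, 1, -14, -∞, -∞, -∞, 0]
  [-∞, 0, -15, -∞, -∞, -∞, -18]
  [-4, -3, 0, -∞, -∞, -∞, -4]
  [-∞, -11, -26, 0, -∞, -7, -29]
  [9, 10, -5, -∞, 0, -20, 9]
  [8, 9, 1, -17, 4, 0, 8]
  [-∞, 1, -6, -∞, -∞, -∞, 0]
D(3):
  [0, 1, -14, -∞, -∞, -∞, 0]
  [-19, 0, -15, -∞, -∞, -∞, -18]
  [-4, -3, 0, -∞, -∞, -∞, -4]
  [-30, -11, -26, 0, -∞, -7, -29]
  [9, 10, -5, -∞, 0, -20, 9]
  [8, 9, 1, -17, 4, 0, 8]
  [-10, 1, -6, -∞, -∞, -∞, 0]
D(4):
  [0, 1, -14, -∞, -∞, -∞, 0]
  [-19, 0, -15, -∞, -∞, -∞, -18]
  [-4, -3, 0, -∞, -∞, -∞, -4]
  [-30, -11, -26, 0, -∞, -7, -29]
  [9, 10, -5, -∞, 0, -20, 9]
  [8, 9, 1, -17, 4, 0, 8]
  [-10, 1, -6, -∞, -∞, -∞, 0]
D(5):
  [0, 1, -14, -∞, -∞, -∞, 0]
  [-19, 0, -15, -∞, -∞, -∞, -18]
  [-4, -3, 0, -∞, -∞, -∞, -4]
  [-30, -11, -26, 0, -∞, -7, -29]
  [9, 10, -5, -∞, 0, -20, 9]
  [13, 14, 1, -17, 4, 0, 13]
  [-10, 1, -6, -∞, -∞, -∞, 0]
D(6):
  [0, 1, -14, -∞, -∞, -∞, 0]
  [-19, 0, -15, -∞, -∞, -∞, -18]
  [-4, -3, 0, -∞, -∞, -∞, -4]
  [6, 7, -6, 0, -3, -7, 6]
  [9, 10, -5, -37, 0, -20, 9]
  [13, 14, 1, -17, 4, 0, 13]
  [-10, 1, -6, -∞, -∞, -∞, 0]
D(7):
  [0, 1, -6, -∞, -∞, -∞, 0]
  [-19, 0, -15, -∞, -∞, -∞, -18]
  [-4, -3, 0, -∞, -∞, -∞, -4]
  [6, 7, 0, 0, -3, -7, 6]
  [9, 10, 3, -37, 0, -20, 9]
  [13, 14, 7, -17, 4, 0, 13]
  [-10, 1, -6, -∞, -∞, -∞, 0]
Answer: T* = [[0, 1, -6, -∞, -∞, -∞, 0], [-19, 0, -15, -∞, -∞, -∞, -18], [-4, -3, 0, -∞, -∞, -∞, -4], [6, 7, 0, 0, -3, -7, 6], [9, 10, 3, -37, 0, -20, 9], [13, 14, 7, -17, 4, 0, 13], [-10, 1, -6, -∞, -∞, -∞, 0]]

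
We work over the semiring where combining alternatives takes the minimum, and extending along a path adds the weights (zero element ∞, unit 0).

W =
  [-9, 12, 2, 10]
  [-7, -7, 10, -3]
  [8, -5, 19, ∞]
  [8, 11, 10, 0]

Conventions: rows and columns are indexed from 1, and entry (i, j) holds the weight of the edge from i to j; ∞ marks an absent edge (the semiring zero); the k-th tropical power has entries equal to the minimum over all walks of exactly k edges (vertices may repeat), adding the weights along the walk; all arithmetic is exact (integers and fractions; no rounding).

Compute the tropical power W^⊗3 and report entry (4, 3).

W^⊗2:
  [-18, -3, -7, 1]
  [-16, -14, -5, -10]
  [-12, -12, 5, -8]
  [-1, 4, 10, 0]
W^⊗3:
  [-27, -12, -16, -8]
  [-25, -21, -14, -17]
  [-21, -19, -10, -15]
  [-10, -3, 1, 0]
Key observation: the optimum is the walk 4->1->1->3, with weight 8 + (-9) + 2 = 1.
Optimal value attained by: walk 4->1->1->3.
Answer: (W^⊗3)[4][3] = 1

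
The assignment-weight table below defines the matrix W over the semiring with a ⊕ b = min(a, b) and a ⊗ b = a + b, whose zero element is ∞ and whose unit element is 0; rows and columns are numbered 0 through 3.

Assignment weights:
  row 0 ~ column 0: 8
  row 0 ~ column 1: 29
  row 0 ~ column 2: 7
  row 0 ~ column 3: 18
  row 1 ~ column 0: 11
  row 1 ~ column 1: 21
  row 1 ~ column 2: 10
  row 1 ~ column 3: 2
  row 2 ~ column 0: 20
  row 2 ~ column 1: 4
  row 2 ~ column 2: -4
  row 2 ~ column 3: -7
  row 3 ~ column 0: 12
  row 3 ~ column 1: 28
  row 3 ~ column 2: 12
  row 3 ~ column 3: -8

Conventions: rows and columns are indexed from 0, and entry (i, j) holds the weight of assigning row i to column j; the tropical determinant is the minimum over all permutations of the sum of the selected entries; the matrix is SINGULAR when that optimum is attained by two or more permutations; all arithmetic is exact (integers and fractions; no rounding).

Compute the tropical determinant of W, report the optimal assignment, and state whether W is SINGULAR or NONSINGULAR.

σ = (0, 1, 2, 3): 8 + 21 + (-4) + (-8) = 17
σ = (0, 1, 3, 2): 8 + 21 + (-7) + 12 = 34
σ = (0, 2, 1, 3): 8 + 10 + 4 + (-8) = 14
σ = (0, 2, 3, 1): 8 + 10 + (-7) + 28 = 39
σ = (0, 3, 1, 2): 8 + 2 + 4 + 12 = 26
σ = (0, 3, 2, 1): 8 + 2 + (-4) + 28 = 34
σ = (1, 0, 2, 3): 29 + 11 + (-4) + (-8) = 28
σ = (1, 0, 3, 2): 29 + 11 + (-7) + 12 = 45
σ = (1, 2, 0, 3): 29 + 10 + 20 + (-8) = 51
σ = (1, 2, 3, 0): 29 + 10 + (-7) + 12 = 44
σ = (1, 3, 0, 2): 29 + 2 + 20 + 12 = 63
σ = (1, 3, 2, 0): 29 + 2 + (-4) + 12 = 39
σ = (2, 0, 1, 3): 7 + 11 + 4 + (-8) = 14
σ = (2, 0, 3, 1): 7 + 11 + (-7) + 28 = 39
σ = (2, 1, 0, 3): 7 + 21 + 20 + (-8) = 40
σ = (2, 1, 3, 0): 7 + 21 + (-7) + 12 = 33
σ = (2, 3, 0, 1): 7 + 2 + 20 + 28 = 57
σ = (2, 3, 1, 0): 7 + 2 + 4 + 12 = 25
σ = (3, 0, 1, 2): 18 + 11 + 4 + 12 = 45
σ = (3, 0, 2, 1): 18 + 11 + (-4) + 28 = 53
σ = (3, 1, 0, 2): 18 + 21 + 20 + 12 = 71
σ = (3, 1, 2, 0): 18 + 21 + (-4) + 12 = 47
σ = (3, 2, 0, 1): 18 + 10 + 20 + 28 = 76
σ = (3, 2, 1, 0): 18 + 10 + 4 + 12 = 44
Optimal value attained by: σ = (0, 2, 1, 3).
Answer: det⊕(W) = 14; verdict: SINGULAR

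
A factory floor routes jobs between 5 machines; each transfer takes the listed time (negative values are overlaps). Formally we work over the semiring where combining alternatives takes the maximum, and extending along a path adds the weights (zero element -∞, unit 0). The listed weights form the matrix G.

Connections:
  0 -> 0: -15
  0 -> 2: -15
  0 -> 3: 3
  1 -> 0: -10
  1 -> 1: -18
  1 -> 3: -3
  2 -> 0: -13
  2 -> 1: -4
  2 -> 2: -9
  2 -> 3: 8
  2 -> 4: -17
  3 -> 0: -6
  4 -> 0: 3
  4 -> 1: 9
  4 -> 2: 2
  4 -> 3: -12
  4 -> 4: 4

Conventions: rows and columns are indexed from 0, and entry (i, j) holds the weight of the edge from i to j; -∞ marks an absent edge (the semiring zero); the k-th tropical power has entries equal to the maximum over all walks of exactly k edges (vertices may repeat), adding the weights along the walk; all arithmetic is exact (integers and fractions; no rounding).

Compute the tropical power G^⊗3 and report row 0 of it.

G^⊗2:
  [-3, -19, -24, -7, -32]
  [-9, -36, -25, -7, -∞]
  [2, -8, -15, -1, -13]
  [-21, -∞, -21, -3, -∞]
  [7, 13, 6, 10, 8]
G^⊗3:
  [-13, -23, -18, 0, -28]
  [-13, -29, -24, -6, -42]
  [-7, -4, -11, 5, -9]
  [-9, -25, -30, -13, -38]
  [11, 17, 10, 14, 12]
Answer: row 0 of G^⊗3 = [-13, -23, -18, 0, -28]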